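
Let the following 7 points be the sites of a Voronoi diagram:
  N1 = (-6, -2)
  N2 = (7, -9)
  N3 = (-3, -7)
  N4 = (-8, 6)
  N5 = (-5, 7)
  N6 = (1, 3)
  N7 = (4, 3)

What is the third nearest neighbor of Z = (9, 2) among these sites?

Compare squared distances (the ordering matches that of the actual distances):
|ZN1|² = (9−(-6))² + (2−(-2))² = 225 + 16 = 241
|ZN2|² = (9−7)² + (2−(-9))² = 4 + 121 = 125
|ZN3|² = (9−(-3))² + (2−(-7))² = 144 + 81 = 225
|ZN4|² = (9−(-8))² + (2−6)² = 289 + 16 = 305
|ZN5|² = (9−(-5))² + (2−7)² = 196 + 25 = 221
|ZN6|² = (9−1)² + (2−3)² = 64 + 1 = 65
|ZN7|² = (9−4)² + (2−3)² = 25 + 1 = 26
Sorted ascending: N7, N6, N2, N5, … — the third-nearest is N2.

N2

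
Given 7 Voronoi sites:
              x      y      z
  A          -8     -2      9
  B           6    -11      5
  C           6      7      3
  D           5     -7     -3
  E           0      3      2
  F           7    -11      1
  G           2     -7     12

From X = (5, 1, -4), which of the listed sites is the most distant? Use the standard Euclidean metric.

A

Squared Euclidean distances:
|XA|² = 169 + 9 + 169 = 347
|XB|² = 1 + 144 + 81 = 226
|XC|² = 1 + 36 + 49 = 86
|XD|² = 0 + 64 + 1 = 65
|XE|² = 25 + 4 + 36 = 65
|XF|² = 4 + 144 + 25 = 173
|XG|² = 9 + 64 + 256 = 329
The largest is to A.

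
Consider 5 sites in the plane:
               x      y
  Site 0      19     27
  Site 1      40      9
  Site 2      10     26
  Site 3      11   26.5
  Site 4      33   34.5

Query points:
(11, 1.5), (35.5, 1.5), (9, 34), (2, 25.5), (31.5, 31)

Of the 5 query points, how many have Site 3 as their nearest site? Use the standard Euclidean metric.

1

(11, 1.5) — d² to each: Site 0:714.25, Site 1:897.25, Site 2:601.25, Site 3:625, Site 4:1573 → nearest is Site 2
(35.5, 1.5) — d² to each: Site 0:922.5, Site 1:76.5, Site 2:1250.5, Site 3:1225.25, Site 4:1095.25 → nearest is Site 1
(9, 34) — d² to each: Site 0:149, Site 1:1586, Site 2:65, Site 3:60.25, Site 4:576.25 → nearest is Site 3
(2, 25.5) — d² to each: Site 0:291.25, Site 1:1716.25, Site 2:64.25, Site 3:82, Site 4:1042 → nearest is Site 2
(31.5, 31) — d² to each: Site 0:172.25, Site 1:556.25, Site 2:487.25, Site 3:440.5, Site 4:14.5 → nearest is Site 4
1 of the 5 points has Site 3 as nearest.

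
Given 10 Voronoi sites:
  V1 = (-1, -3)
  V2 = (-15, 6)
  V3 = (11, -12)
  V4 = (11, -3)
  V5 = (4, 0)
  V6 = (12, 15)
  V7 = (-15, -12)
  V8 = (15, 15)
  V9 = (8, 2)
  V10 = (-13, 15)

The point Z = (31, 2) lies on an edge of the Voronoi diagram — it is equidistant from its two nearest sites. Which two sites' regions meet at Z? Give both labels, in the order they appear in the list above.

V4 and V8

Squared distances from Z to each site:
|ZV1|² = (31−(-1))² + (2−(-3))² = 1024 + 25 = 1049
|ZV2|² = (31−(-15))² + (2−6)² = 2116 + 16 = 2132
|ZV3|² = (31−11)² + (2−(-12))² = 400 + 196 = 596
|ZV4|² = (31−11)² + (2−(-3))² = 400 + 25 = 425
|ZV5|² = (31−4)² + (2−0)² = 729 + 4 = 733
|ZV6|² = (31−12)² + (2−15)² = 361 + 169 = 530
|ZV7|² = (31−(-15))² + (2−(-12))² = 2116 + 196 = 2312
|ZV8|² = (31−15)² + (2−15)² = 256 + 169 = 425
|ZV9|² = (31−8)² + (2−2)² = 529 + 0 = 529
d²(Z, V10) = (31−(-13))² + (2−15)² = 1936 + 169 = 2105
Z is equidistant from V4 and V8 (both at squared distance 425), and every other site is strictly farther — so Z lies on the V4–V8 Voronoi edge.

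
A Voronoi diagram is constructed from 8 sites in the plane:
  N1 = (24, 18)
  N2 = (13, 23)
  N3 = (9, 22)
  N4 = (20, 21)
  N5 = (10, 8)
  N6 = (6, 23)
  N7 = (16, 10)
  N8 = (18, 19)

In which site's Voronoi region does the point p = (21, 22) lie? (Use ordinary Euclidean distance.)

N4

Squared Euclidean distances:
|pN1|² = (21−24)² + (22−18)² = 9 + 16 = 25
|pN2|² = (21−13)² + (22−23)² = 64 + 1 = 65
|pN3|² = (21−9)² + (22−22)² = 144 + 0 = 144
|pN4|² = (21−20)² + (22−21)² = 1 + 1 = 2
|pN5|² = (21−10)² + (22−8)² = 121 + 196 = 317
|pN6|² = (21−6)² + (22−23)² = 225 + 1 = 226
|pN7|² = (21−16)² + (22−10)² = 25 + 144 = 169
|pN8|² = (21−18)² + (22−19)² = 9 + 9 = 18
N4 is nearest.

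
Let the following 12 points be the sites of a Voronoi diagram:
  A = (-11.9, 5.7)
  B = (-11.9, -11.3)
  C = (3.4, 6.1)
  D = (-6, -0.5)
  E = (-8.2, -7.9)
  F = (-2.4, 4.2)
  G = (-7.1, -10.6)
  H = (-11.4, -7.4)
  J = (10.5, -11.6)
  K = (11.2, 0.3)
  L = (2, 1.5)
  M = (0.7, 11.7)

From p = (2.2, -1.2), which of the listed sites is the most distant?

Squared Euclidean distances:
|pA|² = 198.81 + 47.61 = 246.42
|pB|² = 198.81 + 102.01 = 300.82
|pC|² = 1.44 + 53.29 = 54.73
|pD|² = 67.24 + 0.49 = 67.73
|pE|² = 108.16 + 44.89 = 153.05
|pF|² = 21.16 + 29.16 = 50.32
|pG|² = 86.49 + 88.36 = 174.85
|pH|² = 184.96 + 38.44 = 223.4
|pJ|² = 68.89 + 108.16 = 177.05
|pK|² = 81 + 2.25 = 83.25
|pL|² = 0.04 + 7.29 = 7.33
|pM|² = 2.25 + 166.41 = 168.66
The largest is to B.

B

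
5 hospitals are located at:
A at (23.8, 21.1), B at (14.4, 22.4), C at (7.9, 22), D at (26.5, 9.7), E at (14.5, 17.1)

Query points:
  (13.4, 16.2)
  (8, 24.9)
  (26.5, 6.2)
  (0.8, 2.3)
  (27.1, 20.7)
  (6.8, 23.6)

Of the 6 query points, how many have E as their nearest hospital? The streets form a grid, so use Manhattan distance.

1

(13.4, 16.2) — d to each: A:15.3, B:7.2, C:11.3, D:19.6, E:2 → nearest is E
(8, 24.9) — d to each: A:19.6, B:8.9, C:3, D:33.7, E:14.3 → nearest is C
(26.5, 6.2) — d to each: A:17.6, B:28.3, C:34.4, D:3.5, E:22.9 → nearest is D
(0.8, 2.3) — d to each: A:41.8, B:33.7, C:26.8, D:33.1, E:28.5 → nearest is C
(27.1, 20.7) — d to each: A:3.7, B:14.4, C:20.5, D:11.6, E:16.2 → nearest is A
(6.8, 23.6) — d to each: A:19.5, B:8.8, C:2.7, D:33.6, E:14.2 → nearest is C
1 of the 6 points has E as nearest.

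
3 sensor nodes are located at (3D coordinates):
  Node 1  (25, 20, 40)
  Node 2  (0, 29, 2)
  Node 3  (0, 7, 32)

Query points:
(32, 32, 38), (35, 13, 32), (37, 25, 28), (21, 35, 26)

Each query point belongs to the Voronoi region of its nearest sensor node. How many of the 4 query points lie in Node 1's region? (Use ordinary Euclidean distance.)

(32, 32, 38) — d² to each: Node 1:197, Node 2:2329, Node 3:1685 → nearest is Node 1
(35, 13, 32) — d² to each: Node 1:213, Node 2:2381, Node 3:1261 → nearest is Node 1
(37, 25, 28) — d² to each: Node 1:313, Node 2:2061, Node 3:1709 → nearest is Node 1
(21, 35, 26) — d² to each: Node 1:437, Node 2:1053, Node 3:1261 → nearest is Node 1
4 of the 4 points have Node 1 as nearest.

4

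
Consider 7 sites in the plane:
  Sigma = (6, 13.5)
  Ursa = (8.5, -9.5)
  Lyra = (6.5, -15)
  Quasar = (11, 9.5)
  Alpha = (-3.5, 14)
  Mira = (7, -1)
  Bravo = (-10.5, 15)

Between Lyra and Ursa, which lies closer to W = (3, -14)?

Compare squared distances:
d²(W, Lyra) = (3−6.5)² + (-14−(-15))² = 12.25 + 1 = 13.25
d²(W, Ursa) = (3−8.5)² + (-14−(-9.5))² = 30.25 + 20.25 = 50.5
13.25 < 50.5, so Lyra is closer.

Lyra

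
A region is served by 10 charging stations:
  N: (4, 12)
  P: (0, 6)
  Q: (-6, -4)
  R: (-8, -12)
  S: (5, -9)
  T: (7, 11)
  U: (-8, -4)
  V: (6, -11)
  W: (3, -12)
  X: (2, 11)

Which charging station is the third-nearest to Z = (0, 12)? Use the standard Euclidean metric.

P

Compare squared distances (the ordering matches that of the actual distances):
|ZN|² = 16 + 0 = 16
|ZP|² = 0 + 36 = 36
|ZQ|² = 36 + 256 = 292
|ZR|² = 64 + 576 = 640
|ZS|² = 25 + 441 = 466
|ZT|² = 49 + 1 = 50
|ZU|² = 64 + 256 = 320
|ZV|² = 36 + 529 = 565
|ZW|² = 9 + 576 = 585
|ZX|² = 4 + 1 = 5
Sorted ascending: X, N, P, T, … — the third-nearest is P.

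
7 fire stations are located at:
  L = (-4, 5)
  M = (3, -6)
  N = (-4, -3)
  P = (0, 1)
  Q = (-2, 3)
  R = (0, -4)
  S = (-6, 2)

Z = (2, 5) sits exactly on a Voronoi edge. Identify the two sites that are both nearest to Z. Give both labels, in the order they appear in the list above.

Squared distances from Z to each site:
|ZL|² = (2−(-4))² + (5−5)² = 36 + 0 = 36
|ZM|² = (2−3)² + (5−(-6))² = 1 + 121 = 122
|ZN|² = (2−(-4))² + (5−(-3))² = 36 + 64 = 100
|ZP|² = (2−0)² + (5−1)² = 4 + 16 = 20
|ZQ|² = (2−(-2))² + (5−3)² = 16 + 4 = 20
|ZR|² = (2−0)² + (5−(-4))² = 4 + 81 = 85
|ZS|² = (2−(-6))² + (5−2)² = 64 + 9 = 73
Z is equidistant from P and Q (both at squared distance 20), and every other site is strictly farther — so Z lies on the P–Q Voronoi edge.

P and Q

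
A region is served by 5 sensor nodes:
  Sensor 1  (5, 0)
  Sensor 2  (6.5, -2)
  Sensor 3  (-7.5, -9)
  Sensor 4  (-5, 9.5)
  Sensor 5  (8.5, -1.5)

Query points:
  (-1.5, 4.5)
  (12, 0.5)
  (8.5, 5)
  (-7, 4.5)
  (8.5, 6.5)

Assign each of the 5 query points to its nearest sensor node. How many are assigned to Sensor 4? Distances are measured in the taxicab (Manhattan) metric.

(-1.5, 4.5) — d to each: Sensor 1:11, Sensor 2:14.5, Sensor 3:19.5, Sensor 4:8.5, Sensor 5:16 → nearest is Sensor 4
(12, 0.5) — d to each: Sensor 1:7.5, Sensor 2:8, Sensor 3:29, Sensor 4:26, Sensor 5:5.5 → nearest is Sensor 5
(8.5, 5) — d to each: Sensor 1:8.5, Sensor 2:9, Sensor 3:30, Sensor 4:18, Sensor 5:6.5 → nearest is Sensor 5
(-7, 4.5) — d to each: Sensor 1:16.5, Sensor 2:20, Sensor 3:14, Sensor 4:7, Sensor 5:21.5 → nearest is Sensor 4
(8.5, 6.5) — d to each: Sensor 1:10, Sensor 2:10.5, Sensor 3:31.5, Sensor 4:16.5, Sensor 5:8 → nearest is Sensor 5
2 of the 5 points have Sensor 4 as nearest.

2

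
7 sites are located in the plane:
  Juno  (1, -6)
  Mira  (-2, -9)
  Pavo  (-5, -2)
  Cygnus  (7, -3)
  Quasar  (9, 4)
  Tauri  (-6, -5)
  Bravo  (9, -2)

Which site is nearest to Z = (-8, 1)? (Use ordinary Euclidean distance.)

Pavo

Compare squared distances (the ordering matches that of the actual distances):
d²(Z, Juno) = (-8−1)² + (1−(-6))² = 81 + 49 = 130
d²(Z, Mira) = (-8−(-2))² + (1−(-9))² = 36 + 100 = 136
d²(Z, Pavo) = (-8−(-5))² + (1−(-2))² = 9 + 9 = 18
d²(Z, Cygnus) = (-8−7)² + (1−(-3))² = 225 + 16 = 241
d²(Z, Quasar) = (-8−9)² + (1−4)² = 289 + 9 = 298
d²(Z, Tauri) = (-8−(-6))² + (1−(-5))² = 4 + 36 = 40
d²(Z, Bravo) = (-8−9)² + (1−(-2))² = 289 + 9 = 298
Minimum is at Pavo.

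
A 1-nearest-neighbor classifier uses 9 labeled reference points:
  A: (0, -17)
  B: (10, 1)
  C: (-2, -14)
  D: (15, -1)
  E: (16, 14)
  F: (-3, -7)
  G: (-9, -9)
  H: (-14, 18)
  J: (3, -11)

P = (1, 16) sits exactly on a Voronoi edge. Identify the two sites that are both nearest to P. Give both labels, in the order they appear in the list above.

Squared distances from P to each site:
|PA|² = (1−0)² + (16−(-17))² = 1 + 1089 = 1090
|PB|² = (1−10)² + (16−1)² = 81 + 225 = 306
|PC|² = (1−(-2))² + (16−(-14))² = 9 + 900 = 909
|PD|² = (1−15)² + (16−(-1))² = 196 + 289 = 485
|PE|² = (1−16)² + (16−14)² = 225 + 4 = 229
|PF|² = (1−(-3))² + (16−(-7))² = 16 + 529 = 545
|PG|² = (1−(-9))² + (16−(-9))² = 100 + 625 = 725
|PH|² = (1−(-14))² + (16−18)² = 225 + 4 = 229
|PJ|² = (1−3)² + (16−(-11))² = 4 + 729 = 733
P is equidistant from E and H (both at squared distance 229), and every other site is strictly farther — so P lies on the E–H Voronoi edge.

E and H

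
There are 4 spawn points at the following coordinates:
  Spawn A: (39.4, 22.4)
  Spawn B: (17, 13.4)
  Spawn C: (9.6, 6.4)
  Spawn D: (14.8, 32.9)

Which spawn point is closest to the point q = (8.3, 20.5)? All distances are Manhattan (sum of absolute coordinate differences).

Spawn C

d(q, Spawn A) = 31.1 + 1.9 = 33
d(q, Spawn B) = 8.7 + 7.1 = 15.8
d(q, Spawn C) = 1.3 + 14.1 = 15.4
d(q, Spawn D) = 6.5 + 12.4 = 18.9
Spawn C is nearest.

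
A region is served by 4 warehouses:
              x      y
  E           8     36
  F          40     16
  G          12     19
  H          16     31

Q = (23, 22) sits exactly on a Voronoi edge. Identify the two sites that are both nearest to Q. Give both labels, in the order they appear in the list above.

G and H

Squared distances from Q to each site:
|QE|² = (23−8)² + (22−36)² = 225 + 196 = 421
|QF|² = (23−40)² + (22−16)² = 289 + 36 = 325
|QG|² = (23−12)² + (22−19)² = 121 + 9 = 130
|QH|² = (23−16)² + (22−31)² = 49 + 81 = 130
Q is equidistant from G and H (both at squared distance 130), and every other site is strictly farther — so Q lies on the G–H Voronoi edge.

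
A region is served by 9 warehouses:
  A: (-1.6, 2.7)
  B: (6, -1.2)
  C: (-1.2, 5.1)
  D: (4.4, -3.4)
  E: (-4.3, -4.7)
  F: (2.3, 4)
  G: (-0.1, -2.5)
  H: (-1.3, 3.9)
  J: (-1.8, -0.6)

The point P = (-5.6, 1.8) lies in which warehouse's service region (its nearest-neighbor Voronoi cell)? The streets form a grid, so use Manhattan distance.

d(P,A) = |-5.6−(-1.6)| + |1.8−2.7| = 4 + 0.9 = 4.9
d(P,B) = |-5.6−6| + |1.8−(-1.2)| = 11.6 + 3 = 14.6
d(P,C) = |-5.6−(-1.2)| + |1.8−5.1| = 4.4 + 3.3 = 7.7
d(P,D) = |-5.6−4.4| + |1.8−(-3.4)| = 10 + 5.2 = 15.2
d(P,E) = |-5.6−(-4.3)| + |1.8−(-4.7)| = 1.3 + 6.5 = 7.8
d(P,F) = |-5.6−2.3| + |1.8−4| = 7.9 + 2.2 = 10.1
d(P,G) = |-5.6−(-0.1)| + |1.8−(-2.5)| = 5.5 + 4.3 = 9.8
d(P,H) = |-5.6−(-1.3)| + |1.8−3.9| = 4.3 + 2.1 = 6.4
d(P,J) = |-5.6−(-1.8)| + |1.8−(-0.6)| = 3.8 + 2.4 = 6.2
Minimum is at A.

A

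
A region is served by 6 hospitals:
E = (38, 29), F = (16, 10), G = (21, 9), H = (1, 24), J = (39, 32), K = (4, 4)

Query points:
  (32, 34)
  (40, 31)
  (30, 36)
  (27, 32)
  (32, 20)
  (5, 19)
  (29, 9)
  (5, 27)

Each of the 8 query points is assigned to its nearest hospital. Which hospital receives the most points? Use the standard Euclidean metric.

(32, 34) — d² to each: E:61, F:832, G:746, H:1061, J:53, K:1684 → nearest is J
(40, 31) — d² to each: E:8, F:1017, G:845, H:1570, J:2, K:2025 → nearest is J
(30, 36) — d² to each: E:113, F:872, G:810, H:985, J:97, K:1700 → nearest is J
(27, 32) — d² to each: E:130, F:605, G:565, H:740, J:144, K:1313 → nearest is E
(32, 20) — d² to each: E:117, F:356, G:242, H:977, J:193, K:1040 → nearest is E
(5, 19) — d² to each: E:1189, F:202, G:356, H:41, J:1325, K:226 → nearest is H
(29, 9) — d² to each: E:481, F:170, G:64, H:1009, J:629, K:650 → nearest is G
(5, 27) — d² to each: E:1093, F:410, G:580, H:25, J:1181, K:530 → nearest is H
Tally — E:2, G:1, H:2, J:3. J captures the most (3).

J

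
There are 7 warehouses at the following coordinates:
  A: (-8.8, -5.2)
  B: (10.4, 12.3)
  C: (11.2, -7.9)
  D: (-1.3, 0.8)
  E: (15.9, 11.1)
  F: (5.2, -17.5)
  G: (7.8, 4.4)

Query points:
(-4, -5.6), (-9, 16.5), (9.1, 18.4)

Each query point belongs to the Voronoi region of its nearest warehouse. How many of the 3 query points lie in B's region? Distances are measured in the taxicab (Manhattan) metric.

(-4, -5.6) — d to each: A:5.2, B:32.3, C:17.5, D:9.1, E:36.6, F:21.1, G:21.8 → nearest is A
(-9, 16.5) — d to each: A:21.9, B:23.6, C:44.6, D:23.4, E:30.3, F:48.2, G:28.9 → nearest is A
(9.1, 18.4) — d to each: A:41.5, B:7.4, C:28.4, D:28, E:14.1, F:39.8, G:15.3 → nearest is B
1 of the 3 points has B as nearest.

1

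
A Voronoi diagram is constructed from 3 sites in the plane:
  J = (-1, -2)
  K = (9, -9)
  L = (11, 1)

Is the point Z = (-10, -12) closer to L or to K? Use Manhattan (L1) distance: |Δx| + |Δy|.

K

d(Z,L) = |-10−11| + |-12−1| = 21 + 13 = 34
d(Z,K) = |-10−9| + |-12−(-9)| = 19 + 3 = 22
34 > 22, so K is closer.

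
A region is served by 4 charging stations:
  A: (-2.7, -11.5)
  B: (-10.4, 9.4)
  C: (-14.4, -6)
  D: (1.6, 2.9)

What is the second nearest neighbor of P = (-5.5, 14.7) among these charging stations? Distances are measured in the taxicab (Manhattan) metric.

D

d(P,A) = 2.8 + 26.2 = 29
d(P,B) = 4.9 + 5.3 = 10.2
d(P,C) = 8.9 + 20.7 = 29.6
d(P,D) = 7.1 + 11.8 = 18.9
Sorted ascending: B, D, A, … — the second-nearest is D.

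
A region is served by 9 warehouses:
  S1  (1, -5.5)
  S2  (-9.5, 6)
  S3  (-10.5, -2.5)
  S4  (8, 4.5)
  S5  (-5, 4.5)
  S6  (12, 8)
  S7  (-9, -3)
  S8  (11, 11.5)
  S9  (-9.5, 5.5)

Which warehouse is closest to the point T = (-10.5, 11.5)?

S2

Compare squared distances (the ordering matches that of the actual distances):
|TS1|² = 132.25 + 289 = 421.25
|TS2|² = 1 + 30.25 = 31.25
|TS3|² = 0 + 196 = 196
|TS4|² = 342.25 + 49 = 391.25
|TS5|² = 30.25 + 49 = 79.25
|TS6|² = 506.25 + 12.25 = 518.5
|TS7|² = 2.25 + 210.25 = 212.5
|TS8|² = 462.25 + 0 = 462.25
|TS9|² = 1 + 36 = 37
The smallest is to S2, so T lies in the Voronoi region of S2.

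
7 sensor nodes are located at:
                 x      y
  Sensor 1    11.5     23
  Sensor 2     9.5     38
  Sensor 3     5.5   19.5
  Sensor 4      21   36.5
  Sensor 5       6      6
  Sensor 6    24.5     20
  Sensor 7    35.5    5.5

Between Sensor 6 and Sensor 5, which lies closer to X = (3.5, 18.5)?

Compare squared distances:
d²(X, Sensor 6) = (3.5−24.5)² + (18.5−20)² = 441 + 2.25 = 443.25
d²(X, Sensor 5) = (3.5−6)² + (18.5−6)² = 6.25 + 156.25 = 162.5
443.25 > 162.5, so Sensor 5 is closer.

Sensor 5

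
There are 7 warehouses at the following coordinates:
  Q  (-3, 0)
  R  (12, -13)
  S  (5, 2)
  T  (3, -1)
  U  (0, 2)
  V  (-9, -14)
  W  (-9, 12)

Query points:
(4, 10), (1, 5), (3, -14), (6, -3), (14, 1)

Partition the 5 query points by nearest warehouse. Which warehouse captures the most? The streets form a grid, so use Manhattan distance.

S

(4, 10) — d to each: Q:17, R:31, S:9, T:12, U:12, V:37, W:15 → nearest is S
(1, 5) — d to each: Q:9, R:29, S:7, T:8, U:4, V:29, W:17 → nearest is U
(3, -14) — d to each: Q:20, R:10, S:18, T:13, U:19, V:12, W:38 → nearest is R
(6, -3) — d to each: Q:12, R:16, S:6, T:5, U:11, V:26, W:30 → nearest is T
(14, 1) — d to each: Q:18, R:16, S:10, T:13, U:15, V:38, W:34 → nearest is S
Tally — R:1, S:2, T:1, U:1. S captures the most (2).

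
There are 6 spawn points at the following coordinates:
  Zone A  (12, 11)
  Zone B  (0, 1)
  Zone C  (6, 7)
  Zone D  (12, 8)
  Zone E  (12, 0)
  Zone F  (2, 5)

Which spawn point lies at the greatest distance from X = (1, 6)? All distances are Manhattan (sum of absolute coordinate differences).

Zone E

d(X, Zone A) = |1−12| + |6−11| = 11 + 5 = 16
d(X, Zone B) = |1−0| + |6−1| = 1 + 5 = 6
d(X, Zone C) = |1−6| + |6−7| = 5 + 1 = 6
d(X, Zone D) = |1−12| + |6−8| = 11 + 2 = 13
d(X, Zone E) = |1−12| + |6−0| = 11 + 6 = 17
d(X, Zone F) = |1−2| + |6−5| = 1 + 1 = 2
The largest is to Zone E.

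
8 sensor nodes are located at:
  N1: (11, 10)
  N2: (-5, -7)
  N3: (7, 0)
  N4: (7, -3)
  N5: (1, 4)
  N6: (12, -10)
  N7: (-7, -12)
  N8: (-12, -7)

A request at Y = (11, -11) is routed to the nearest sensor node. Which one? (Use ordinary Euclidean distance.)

N6

Since √ is increasing, it suffices to compare squared distances:
|YN1|² = (11−11)² + (-11−10)² = 0 + 441 = 441
|YN2|² = (11−(-5))² + (-11−(-7))² = 256 + 16 = 272
|YN3|² = (11−7)² + (-11−0)² = 16 + 121 = 137
|YN4|² = (11−7)² + (-11−(-3))² = 16 + 64 = 80
|YN5|² = (11−1)² + (-11−4)² = 100 + 225 = 325
|YN6|² = (11−12)² + (-11−(-10))² = 1 + 1 = 2
|YN7|² = (11−(-7))² + (-11−(-12))² = 324 + 1 = 325
|YN8|² = (11−(-12))² + (-11−(-7))² = 529 + 16 = 545
N6 is nearest.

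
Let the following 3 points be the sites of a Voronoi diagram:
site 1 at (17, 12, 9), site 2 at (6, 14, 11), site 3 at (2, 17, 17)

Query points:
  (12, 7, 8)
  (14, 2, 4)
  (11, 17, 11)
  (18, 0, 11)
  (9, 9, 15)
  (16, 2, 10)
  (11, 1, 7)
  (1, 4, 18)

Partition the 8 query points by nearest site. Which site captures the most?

(12, 7, 8) — d² to each: site 1:51, site 2:94, site 3:281 → nearest is site 1
(14, 2, 4) — d² to each: site 1:134, site 2:257, site 3:538 → nearest is site 1
(11, 17, 11) — d² to each: site 1:65, site 2:34, site 3:117 → nearest is site 2
(18, 0, 11) — d² to each: site 1:149, site 2:340, site 3:581 → nearest is site 1
(9, 9, 15) — d² to each: site 1:109, site 2:50, site 3:117 → nearest is site 2
(16, 2, 10) — d² to each: site 1:102, site 2:245, site 3:470 → nearest is site 1
(11, 1, 7) — d² to each: site 1:161, site 2:210, site 3:437 → nearest is site 1
(1, 4, 18) — d² to each: site 1:401, site 2:174, site 3:171 → nearest is site 3
Tally — site 1:5, site 2:2, site 3:1. site 1 captures the most (5).

site 1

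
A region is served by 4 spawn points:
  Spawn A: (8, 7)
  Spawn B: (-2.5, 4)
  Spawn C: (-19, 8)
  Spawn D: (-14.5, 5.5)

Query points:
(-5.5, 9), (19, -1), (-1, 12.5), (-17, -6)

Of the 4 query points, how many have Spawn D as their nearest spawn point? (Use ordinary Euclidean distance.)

1

(-5.5, 9) — d² to each: Spawn A:186.25, Spawn B:34, Spawn C:183.25, Spawn D:93.25 → nearest is Spawn B
(19, -1) — d² to each: Spawn A:185, Spawn B:487.25, Spawn C:1525, Spawn D:1164.5 → nearest is Spawn A
(-1, 12.5) — d² to each: Spawn A:111.25, Spawn B:74.5, Spawn C:344.25, Spawn D:231.25 → nearest is Spawn B
(-17, -6) — d² to each: Spawn A:794, Spawn B:310.25, Spawn C:200, Spawn D:138.5 → nearest is Spawn D
1 of the 4 points has Spawn D as nearest.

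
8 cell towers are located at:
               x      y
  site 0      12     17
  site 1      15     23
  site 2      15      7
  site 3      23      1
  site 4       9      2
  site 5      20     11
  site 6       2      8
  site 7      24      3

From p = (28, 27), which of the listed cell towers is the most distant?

Since √ is increasing, it suffices to compare squared distances:
d²(p, site 0) = (28−12)² + (27−17)² = 256 + 100 = 356
d²(p, site 1) = (28−15)² + (27−23)² = 169 + 16 = 185
d²(p, site 2) = (28−15)² + (27−7)² = 169 + 400 = 569
d²(p, site 3) = (28−23)² + (27−1)² = 25 + 676 = 701
d²(p, site 4) = (28−9)² + (27−2)² = 361 + 625 = 986
d²(p, site 5) = (28−20)² + (27−11)² = 64 + 256 = 320
d²(p, site 6) = (28−2)² + (27−8)² = 676 + 361 = 1037
d²(p, site 7) = (28−24)² + (27−3)² = 16 + 576 = 592
The largest is to site 6.

site 6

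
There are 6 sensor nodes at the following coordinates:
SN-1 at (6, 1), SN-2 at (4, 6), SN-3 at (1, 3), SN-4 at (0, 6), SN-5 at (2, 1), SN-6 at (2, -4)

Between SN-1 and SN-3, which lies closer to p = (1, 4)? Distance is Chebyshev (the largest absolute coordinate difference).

d(p, SN-1) = max(5, 3) = 5
d(p, SN-3) = max(0, 1) = 1
5 > 1, so SN-3 is closer.

SN-3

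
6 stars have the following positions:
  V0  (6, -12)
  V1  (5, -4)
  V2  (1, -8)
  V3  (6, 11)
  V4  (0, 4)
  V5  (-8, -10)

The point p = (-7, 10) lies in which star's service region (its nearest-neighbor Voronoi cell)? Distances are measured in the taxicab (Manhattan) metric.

d(p,V0) = |-7−6| + |10−(-12)| = 13 + 22 = 35
d(p,V1) = |-7−5| + |10−(-4)| = 12 + 14 = 26
d(p,V2) = |-7−1| + |10−(-8)| = 8 + 18 = 26
d(p,V3) = |-7−6| + |10−11| = 13 + 1 = 14
d(p,V4) = |-7−0| + |10−4| = 7 + 6 = 13
d(p,V5) = |-7−(-8)| + |10−(-10)| = 1 + 20 = 21
V4 is nearest.

V4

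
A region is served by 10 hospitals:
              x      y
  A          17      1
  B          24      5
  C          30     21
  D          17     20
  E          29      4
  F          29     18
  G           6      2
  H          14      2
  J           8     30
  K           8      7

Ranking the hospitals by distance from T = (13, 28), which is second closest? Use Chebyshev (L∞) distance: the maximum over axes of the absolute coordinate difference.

d(T,A) = max(4, 27) = 27
d(T,B) = max(11, 23) = 23
d(T,C) = max(17, 7) = 17
d(T,D) = max(4, 8) = 8
d(T,E) = max(16, 24) = 24
d(T,F) = max(16, 10) = 16
d(T,G) = max(7, 26) = 26
d(T,H) = max(1, 26) = 26
d(T,J) = max(5, 2) = 5
d(T,K) = max(5, 21) = 21
Sorted ascending: J, D, F, … — the second-nearest is D.

D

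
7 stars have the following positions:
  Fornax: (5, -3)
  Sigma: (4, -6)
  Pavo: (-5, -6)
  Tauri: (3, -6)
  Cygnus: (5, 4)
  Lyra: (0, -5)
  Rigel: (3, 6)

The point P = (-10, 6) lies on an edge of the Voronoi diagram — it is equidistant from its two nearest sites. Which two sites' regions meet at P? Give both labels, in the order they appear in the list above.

Squared distances from P to each site:
d²(P, Fornax) = (-10−5)² + (6−(-3))² = 225 + 81 = 306
d²(P, Sigma) = (-10−4)² + (6−(-6))² = 196 + 144 = 340
d²(P, Pavo) = (-10−(-5))² + (6−(-6))² = 25 + 144 = 169
d²(P, Tauri) = (-10−3)² + (6−(-6))² = 169 + 144 = 313
d²(P, Cygnus) = (-10−5)² + (6−4)² = 225 + 4 = 229
d²(P, Lyra) = (-10−0)² + (6−(-5))² = 100 + 121 = 221
d²(P, Rigel) = (-10−3)² + (6−6)² = 169 + 0 = 169
P is equidistant from Pavo and Rigel (both at squared distance 169), and every other site is strictly farther — so P lies on the Pavo–Rigel Voronoi edge.

Pavo and Rigel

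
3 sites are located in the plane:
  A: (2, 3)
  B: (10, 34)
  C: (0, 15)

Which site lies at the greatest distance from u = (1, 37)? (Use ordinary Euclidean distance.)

A

Squared Euclidean distances:
|uA|² = (1−2)² + (37−3)² = 1 + 1156 = 1157
|uB|² = (1−10)² + (37−34)² = 81 + 9 = 90
|uC|² = (1−0)² + (37−15)² = 1 + 484 = 485
The largest is to A.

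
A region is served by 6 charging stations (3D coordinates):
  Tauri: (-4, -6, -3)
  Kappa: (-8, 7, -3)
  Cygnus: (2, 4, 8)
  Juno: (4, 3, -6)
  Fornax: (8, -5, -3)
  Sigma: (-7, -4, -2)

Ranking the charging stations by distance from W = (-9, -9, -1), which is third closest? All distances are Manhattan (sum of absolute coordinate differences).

d(W, Tauri) = |-9−(-4)| + |-9−(-6)| + |-1−(-3)| = 5 + 3 + 2 = 10
d(W, Kappa) = |-9−(-8)| + |-9−7| + |-1−(-3)| = 1 + 16 + 2 = 19
d(W, Cygnus) = |-9−2| + |-9−4| + |-1−8| = 11 + 13 + 9 = 33
d(W, Juno) = |-9−4| + |-9−3| + |-1−(-6)| = 13 + 12 + 5 = 30
d(W, Fornax) = |-9−8| + |-9−(-5)| + |-1−(-3)| = 17 + 4 + 2 = 23
d(W, Sigma) = |-9−(-7)| + |-9−(-4)| + |-1−(-2)| = 2 + 5 + 1 = 8
Sorted ascending: Sigma, Tauri, Kappa, Fornax, … — the third-nearest is Kappa.

Kappa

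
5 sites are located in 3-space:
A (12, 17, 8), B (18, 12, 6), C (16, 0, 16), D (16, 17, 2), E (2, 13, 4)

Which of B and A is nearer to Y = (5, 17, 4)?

A

Compare squared distances:
|YB|² = (5−18)² + (17−12)² + (4−6)² = 169 + 25 + 4 = 198
|YA|² = (5−12)² + (17−17)² + (4−8)² = 49 + 0 + 16 = 65
198 > 65, so A is closer.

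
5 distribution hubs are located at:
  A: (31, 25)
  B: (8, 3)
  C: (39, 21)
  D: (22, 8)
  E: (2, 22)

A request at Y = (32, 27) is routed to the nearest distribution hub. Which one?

A

Since √ is increasing, it suffices to compare squared distances:
|YA|² = 1 + 4 = 5
|YB|² = 576 + 576 = 1152
|YC|² = 49 + 36 = 85
|YD|² = 100 + 361 = 461
|YE|² = 900 + 25 = 925
Minimum is at A.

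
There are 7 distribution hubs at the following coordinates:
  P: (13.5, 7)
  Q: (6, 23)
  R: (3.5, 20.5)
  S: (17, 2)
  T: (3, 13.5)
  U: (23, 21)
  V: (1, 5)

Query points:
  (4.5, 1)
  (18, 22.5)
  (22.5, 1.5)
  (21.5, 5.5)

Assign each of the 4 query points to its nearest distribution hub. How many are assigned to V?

1

(4.5, 1) — d² to each: P:117, Q:486.25, R:381.25, S:157.25, T:158.5, U:742.25, V:28.25 → nearest is V
(18, 22.5) — d² to each: P:260.5, Q:144.25, R:214.25, S:421.25, T:306, U:27.25, V:595.25 → nearest is U
(22.5, 1.5) — d² to each: P:111.25, Q:734.5, R:722, S:30.5, T:524.25, U:380.5, V:474.5 → nearest is S
(21.5, 5.5) — d² to each: P:66.25, Q:546.5, R:549, S:32.5, T:406.25, U:242.5, V:420.5 → nearest is S
1 of the 4 points has V as nearest.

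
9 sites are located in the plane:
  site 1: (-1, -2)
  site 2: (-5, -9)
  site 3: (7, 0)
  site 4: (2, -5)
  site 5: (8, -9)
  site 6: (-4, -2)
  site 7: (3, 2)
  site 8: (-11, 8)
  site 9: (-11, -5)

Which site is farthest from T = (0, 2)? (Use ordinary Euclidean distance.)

site 5

Squared Euclidean distances:
d²(T, site 1) = 1 + 16 = 17
d²(T, site 2) = 25 + 121 = 146
d²(T, site 3) = 49 + 4 = 53
d²(T, site 4) = 4 + 49 = 53
d²(T, site 5) = 64 + 121 = 185
d²(T, site 6) = 16 + 16 = 32
d²(T, site 7) = 9 + 0 = 9
d²(T, site 8) = 121 + 36 = 157
d²(T, site 9) = 121 + 49 = 170
The largest is to site 5.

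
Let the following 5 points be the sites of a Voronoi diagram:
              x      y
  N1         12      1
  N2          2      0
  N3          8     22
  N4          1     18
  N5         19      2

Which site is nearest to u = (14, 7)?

N1

Squared Euclidean distances:
|uN1|² = (14−12)² + (7−1)² = 4 + 36 = 40
|uN2|² = (14−2)² + (7−0)² = 144 + 49 = 193
|uN3|² = (14−8)² + (7−22)² = 36 + 225 = 261
|uN4|² = (14−1)² + (7−18)² = 169 + 121 = 290
|uN5|² = (14−19)² + (7−2)² = 25 + 25 = 50
N1 is nearest.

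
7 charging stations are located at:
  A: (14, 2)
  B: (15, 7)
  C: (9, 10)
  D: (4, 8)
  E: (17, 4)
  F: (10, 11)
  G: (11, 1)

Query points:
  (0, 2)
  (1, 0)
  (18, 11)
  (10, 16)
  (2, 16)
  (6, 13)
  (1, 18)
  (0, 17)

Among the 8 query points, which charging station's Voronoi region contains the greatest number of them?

(0, 2) — d² to each: A:196, B:250, C:145, D:52, E:293, F:181, G:122 → nearest is D
(1, 0) — d² to each: A:173, B:245, C:164, D:73, E:272, F:202, G:101 → nearest is D
(18, 11) — d² to each: A:97, B:25, C:82, D:205, E:50, F:64, G:149 → nearest is B
(10, 16) — d² to each: A:212, B:106, C:37, D:100, E:193, F:25, G:226 → nearest is F
(2, 16) — d² to each: A:340, B:250, C:85, D:68, E:369, F:89, G:306 → nearest is D
(6, 13) — d² to each: A:185, B:117, C:18, D:29, E:202, F:20, G:169 → nearest is C
(1, 18) — d² to each: A:425, B:317, C:128, D:109, E:452, F:130, G:389 → nearest is D
(0, 17) — d² to each: A:421, B:325, C:130, D:97, E:458, F:136, G:377 → nearest is D
Tally — B:1, C:1, D:5, F:1. D captures the most (5).

D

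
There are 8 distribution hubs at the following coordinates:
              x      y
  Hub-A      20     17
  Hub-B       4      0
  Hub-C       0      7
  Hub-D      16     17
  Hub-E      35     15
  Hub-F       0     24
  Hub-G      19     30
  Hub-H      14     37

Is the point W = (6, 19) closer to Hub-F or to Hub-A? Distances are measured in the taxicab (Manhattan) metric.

d(W, Hub-F) = |6−0| + |19−24| = 6 + 5 = 11
d(W, Hub-A) = |6−20| + |19−17| = 14 + 2 = 16
11 < 16, so Hub-F is closer.

Hub-F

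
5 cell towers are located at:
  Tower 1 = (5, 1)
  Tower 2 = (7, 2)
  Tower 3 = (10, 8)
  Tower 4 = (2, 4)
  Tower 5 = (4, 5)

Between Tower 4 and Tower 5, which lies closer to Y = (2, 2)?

Compare squared distances:
d²(Y, Tower 4) = (2−2)² + (2−4)² = 0 + 4 = 4
d²(Y, Tower 5) = (2−4)² + (2−5)² = 4 + 9 = 13
4 < 13, so Tower 4 is closer.

Tower 4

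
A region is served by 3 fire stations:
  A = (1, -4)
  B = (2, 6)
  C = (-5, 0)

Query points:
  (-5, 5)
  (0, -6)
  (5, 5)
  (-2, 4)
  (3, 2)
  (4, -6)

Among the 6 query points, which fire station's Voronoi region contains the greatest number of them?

B

(-5, 5) — d² to each: A:117, B:50, C:25 → nearest is C
(0, -6) — d² to each: A:5, B:148, C:61 → nearest is A
(5, 5) — d² to each: A:97, B:10, C:125 → nearest is B
(-2, 4) — d² to each: A:73, B:20, C:25 → nearest is B
(3, 2) — d² to each: A:40, B:17, C:68 → nearest is B
(4, -6) — d² to each: A:13, B:148, C:117 → nearest is A
Tally — A:2, B:3, C:1. B captures the most (3).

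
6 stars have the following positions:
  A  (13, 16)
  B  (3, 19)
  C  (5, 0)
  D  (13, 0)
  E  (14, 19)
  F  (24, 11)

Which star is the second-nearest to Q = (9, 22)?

B

Squared Euclidean distances:
|QA|² = (9−13)² + (22−16)² = 16 + 36 = 52
|QB|² = (9−3)² + (22−19)² = 36 + 9 = 45
|QC|² = (9−5)² + (22−0)² = 16 + 484 = 500
|QD|² = (9−13)² + (22−0)² = 16 + 484 = 500
|QE|² = (9−14)² + (22−19)² = 25 + 9 = 34
|QF|² = (9−24)² + (22−11)² = 225 + 121 = 346
Sorted ascending: E, B, A, … — the second-nearest is B.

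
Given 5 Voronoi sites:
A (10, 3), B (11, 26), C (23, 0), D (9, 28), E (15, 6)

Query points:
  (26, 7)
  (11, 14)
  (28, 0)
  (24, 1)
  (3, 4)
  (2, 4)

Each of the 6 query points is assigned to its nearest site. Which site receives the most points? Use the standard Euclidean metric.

C

(26, 7) — d² to each: A:272, B:586, C:58, D:730, E:122 → nearest is C
(11, 14) — d² to each: A:122, B:144, C:340, D:200, E:80 → nearest is E
(28, 0) — d² to each: A:333, B:965, C:25, D:1145, E:205 → nearest is C
(24, 1) — d² to each: A:200, B:794, C:2, D:954, E:106 → nearest is C
(3, 4) — d² to each: A:50, B:548, C:416, D:612, E:148 → nearest is A
(2, 4) — d² to each: A:65, B:565, C:457, D:625, E:173 → nearest is A
Tally — A:2, C:3, E:1. C captures the most (3).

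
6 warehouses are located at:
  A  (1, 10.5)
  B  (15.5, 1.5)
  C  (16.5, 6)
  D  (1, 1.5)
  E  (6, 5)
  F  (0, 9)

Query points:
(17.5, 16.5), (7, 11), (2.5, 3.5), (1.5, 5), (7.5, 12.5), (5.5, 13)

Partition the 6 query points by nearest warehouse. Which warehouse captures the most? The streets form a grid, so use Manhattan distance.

A

(17.5, 16.5) — d to each: A:22.5, B:17, C:11.5, D:31.5, E:23, F:25 → nearest is C
(7, 11) — d to each: A:6.5, B:18, C:14.5, D:15.5, E:7, F:9 → nearest is A
(2.5, 3.5) — d to each: A:8.5, B:15, C:16.5, D:3.5, E:5, F:8 → nearest is D
(1.5, 5) — d to each: A:6, B:17.5, C:16, D:4, E:4.5, F:5.5 → nearest is D
(7.5, 12.5) — d to each: A:8.5, B:19, C:15.5, D:17.5, E:9, F:11 → nearest is A
(5.5, 13) — d to each: A:7, B:21.5, C:18, D:16, E:8.5, F:9.5 → nearest is A
Tally — A:3, C:1, D:2. A captures the most (3).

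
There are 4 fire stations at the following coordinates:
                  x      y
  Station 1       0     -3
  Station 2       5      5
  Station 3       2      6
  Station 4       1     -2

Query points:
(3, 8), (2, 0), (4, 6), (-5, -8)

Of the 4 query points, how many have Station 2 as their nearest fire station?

1

(3, 8) — d² to each: Station 1:130, Station 2:13, Station 3:5, Station 4:104 → nearest is Station 3
(2, 0) — d² to each: Station 1:13, Station 2:34, Station 3:36, Station 4:5 → nearest is Station 4
(4, 6) — d² to each: Station 1:97, Station 2:2, Station 3:4, Station 4:73 → nearest is Station 2
(-5, -8) — d² to each: Station 1:50, Station 2:269, Station 3:245, Station 4:72 → nearest is Station 1
1 of the 4 points has Station 2 as nearest.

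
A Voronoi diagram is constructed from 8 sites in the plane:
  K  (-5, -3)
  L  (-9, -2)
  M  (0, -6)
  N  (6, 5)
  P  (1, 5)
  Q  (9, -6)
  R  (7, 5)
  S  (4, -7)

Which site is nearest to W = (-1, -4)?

Since √ is increasing, it suffices to compare squared distances:
|WK|² = (-1−(-5))² + (-4−(-3))² = 16 + 1 = 17
|WL|² = (-1−(-9))² + (-4−(-2))² = 64 + 4 = 68
|WM|² = (-1−0)² + (-4−(-6))² = 1 + 4 = 5
|WN|² = (-1−6)² + (-4−5)² = 49 + 81 = 130
|WP|² = (-1−1)² + (-4−5)² = 4 + 81 = 85
|WQ|² = (-1−9)² + (-4−(-6))² = 100 + 4 = 104
|WR|² = (-1−7)² + (-4−5)² = 64 + 81 = 145
|WS|² = (-1−4)² + (-4−(-7))² = 25 + 9 = 34
Minimum is at M.

M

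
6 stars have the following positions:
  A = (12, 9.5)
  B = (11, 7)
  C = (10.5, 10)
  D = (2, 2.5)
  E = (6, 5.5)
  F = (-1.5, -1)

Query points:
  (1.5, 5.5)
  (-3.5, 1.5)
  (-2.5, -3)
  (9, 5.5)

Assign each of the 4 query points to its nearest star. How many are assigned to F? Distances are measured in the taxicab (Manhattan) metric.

(1.5, 5.5) — d to each: A:14.5, B:11, C:13.5, D:3.5, E:4.5, F:9.5 → nearest is D
(-3.5, 1.5) — d to each: A:23.5, B:20, C:22.5, D:6.5, E:13.5, F:4.5 → nearest is F
(-2.5, -3) — d to each: A:27, B:23.5, C:26, D:10, E:17, F:3 → nearest is F
(9, 5.5) — d to each: A:7, B:3.5, C:6, D:10, E:3, F:17 → nearest is E
2 of the 4 points have F as nearest.

2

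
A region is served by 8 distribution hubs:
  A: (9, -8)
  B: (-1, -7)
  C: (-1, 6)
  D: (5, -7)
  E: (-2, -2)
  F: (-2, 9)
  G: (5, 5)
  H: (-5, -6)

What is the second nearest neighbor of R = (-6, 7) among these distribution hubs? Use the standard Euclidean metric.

C

Squared Euclidean distances:
|RA|² = (-6−9)² + (7−(-8))² = 225 + 225 = 450
|RB|² = (-6−(-1))² + (7−(-7))² = 25 + 196 = 221
|RC|² = (-6−(-1))² + (7−6)² = 25 + 1 = 26
|RD|² = (-6−5)² + (7−(-7))² = 121 + 196 = 317
|RE|² = (-6−(-2))² + (7−(-2))² = 16 + 81 = 97
|RF|² = (-6−(-2))² + (7−9)² = 16 + 4 = 20
|RG|² = (-6−5)² + (7−5)² = 121 + 4 = 125
|RH|² = (-6−(-5))² + (7−(-6))² = 1 + 169 = 170
Sorted ascending: F, C, E, … — the second-nearest is C.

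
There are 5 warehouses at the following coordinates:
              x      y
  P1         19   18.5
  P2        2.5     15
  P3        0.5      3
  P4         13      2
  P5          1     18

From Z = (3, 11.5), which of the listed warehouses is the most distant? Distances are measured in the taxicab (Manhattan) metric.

P1

d(Z,P1) = |3−19| + |11.5−18.5| = 16 + 7 = 23
d(Z,P2) = |3−2.5| + |11.5−15| = 0.5 + 3.5 = 4
d(Z,P3) = |3−0.5| + |11.5−3| = 2.5 + 8.5 = 11
d(Z,P4) = |3−13| + |11.5−2| = 10 + 9.5 = 19.5
d(Z,P5) = |3−1| + |11.5−18| = 2 + 6.5 = 8.5
The largest is to P1.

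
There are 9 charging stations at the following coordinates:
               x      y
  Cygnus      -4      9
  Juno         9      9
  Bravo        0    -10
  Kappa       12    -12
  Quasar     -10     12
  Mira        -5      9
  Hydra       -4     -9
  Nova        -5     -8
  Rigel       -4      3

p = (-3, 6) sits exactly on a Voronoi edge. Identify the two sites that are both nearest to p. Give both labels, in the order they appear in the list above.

Cygnus and Rigel

Squared distances from p to each site:
d²(p, Cygnus) = 1 + 9 = 10
d²(p, Juno) = 144 + 9 = 153
d²(p, Bravo) = 9 + 256 = 265
d²(p, Kappa) = 225 + 324 = 549
d²(p, Quasar) = 49 + 36 = 85
d²(p, Mira) = 4 + 9 = 13
d²(p, Hydra) = 1 + 225 = 226
d²(p, Nova) = 4 + 196 = 200
d²(p, Rigel) = 1 + 9 = 10
p is equidistant from Cygnus and Rigel (both at squared distance 10), and every other site is strictly farther — so p lies on the Cygnus–Rigel Voronoi edge.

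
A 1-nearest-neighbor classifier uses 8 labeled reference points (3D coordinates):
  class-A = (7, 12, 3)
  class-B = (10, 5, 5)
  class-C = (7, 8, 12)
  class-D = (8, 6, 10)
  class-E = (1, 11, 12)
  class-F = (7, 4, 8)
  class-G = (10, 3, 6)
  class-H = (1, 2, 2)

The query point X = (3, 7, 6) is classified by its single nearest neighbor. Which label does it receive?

Since √ is increasing, it suffices to compare squared distances:
d²(X, class-A) = (3−7)² + (7−12)² + (6−3)² = 16 + 25 + 9 = 50
d²(X, class-B) = (3−10)² + (7−5)² + (6−5)² = 49 + 4 + 1 = 54
d²(X, class-C) = (3−7)² + (7−8)² + (6−12)² = 16 + 1 + 36 = 53
d²(X, class-D) = (3−8)² + (7−6)² + (6−10)² = 25 + 1 + 16 = 42
d²(X, class-E) = (3−1)² + (7−11)² + (6−12)² = 4 + 16 + 36 = 56
d²(X, class-F) = (3−7)² + (7−4)² + (6−8)² = 16 + 9 + 4 = 29
d²(X, class-G) = (3−10)² + (7−3)² + (6−6)² = 49 + 16 + 0 = 65
d²(X, class-H) = (3−1)² + (7−2)² + (6−2)² = 4 + 25 + 16 = 45
Minimum is at class-F.

class-F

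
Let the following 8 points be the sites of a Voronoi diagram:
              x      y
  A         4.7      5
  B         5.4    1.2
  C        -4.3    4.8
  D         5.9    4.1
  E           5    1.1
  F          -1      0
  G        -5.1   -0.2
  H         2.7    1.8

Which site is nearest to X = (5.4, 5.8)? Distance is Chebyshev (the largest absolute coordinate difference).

d(X,A) = max(0.7, 0.8) = 0.8
d(X,B) = max(0, 4.6) = 4.6
d(X,C) = max(9.7, 1) = 9.7
d(X,D) = max(0.5, 1.7) = 1.7
d(X,E) = max(0.4, 4.7) = 4.7
d(X,F) = max(6.4, 5.8) = 6.4
d(X,G) = max(10.5, 6) = 10.5
d(X,H) = max(2.7, 4) = 4
A is nearest.

A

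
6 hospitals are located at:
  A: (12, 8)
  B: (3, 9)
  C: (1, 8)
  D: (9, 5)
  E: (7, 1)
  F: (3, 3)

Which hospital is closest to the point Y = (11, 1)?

Squared Euclidean distances:
|YA|² = (11−12)² + (1−8)² = 1 + 49 = 50
|YB|² = (11−3)² + (1−9)² = 64 + 64 = 128
|YC|² = (11−1)² + (1−8)² = 100 + 49 = 149
|YD|² = (11−9)² + (1−5)² = 4 + 16 = 20
|YE|² = (11−7)² + (1−1)² = 16 + 0 = 16
|YF|² = (11−3)² + (1−3)² = 64 + 4 = 68
E is nearest.

E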